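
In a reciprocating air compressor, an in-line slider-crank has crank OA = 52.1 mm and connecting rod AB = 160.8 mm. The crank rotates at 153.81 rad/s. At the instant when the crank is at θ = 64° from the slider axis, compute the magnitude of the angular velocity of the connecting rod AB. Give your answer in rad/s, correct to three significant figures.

ω = 153.8 rad/s
The rod makes angle φ with the slider axis where L sinφ = r sinθ; differentiating, L cosφ·φ̇ = r ω cosθ.
L cosφ = √(L² − r² sin²θ) = 0.15383 m.
|ω_rod| = r ω |cosθ| / √(L² − r² sin²θ) = 0.0521·153.8·0.43837/0.15383 = 22.836 rad/s.

22.8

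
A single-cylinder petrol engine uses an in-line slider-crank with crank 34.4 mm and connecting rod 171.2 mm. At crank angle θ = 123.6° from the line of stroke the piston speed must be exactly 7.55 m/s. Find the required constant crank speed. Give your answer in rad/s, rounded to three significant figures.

297

For an in-line slider-crank, |v_piston| = rω|sinθ|·[1 + r cosθ/√(L² − r² sin²θ)].
With r = 0.0344 m, L = 0.1712 m, θ = 123.6°: the bracketed kinematic factor |dx/dθ| = 0.025421 m.
ω = v/|dx/dθ| = 7.55/0.025421 = 297 rad/s.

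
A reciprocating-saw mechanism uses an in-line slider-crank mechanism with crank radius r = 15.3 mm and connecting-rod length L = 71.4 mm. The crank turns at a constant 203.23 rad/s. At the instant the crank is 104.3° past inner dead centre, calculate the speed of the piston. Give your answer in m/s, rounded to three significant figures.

ω = 203.2 rad/s
For an in-line slider-crank, x = r cosθ + √(L² − r² sin²θ), so v = −rω sinθ·[1 + r cosθ/√(L² − r² sin²θ)].
With r = 0.0153 m, L = 0.0714 m, θ = 104.3°: √(L² − r² sin²θ) = 0.069844 m.
v = −0.0153·203.2·0.96902·[1 + 0.0153·-0.24700/0.069844] = -2.85 m/s.
|v| = 2.85 m/s.

2.85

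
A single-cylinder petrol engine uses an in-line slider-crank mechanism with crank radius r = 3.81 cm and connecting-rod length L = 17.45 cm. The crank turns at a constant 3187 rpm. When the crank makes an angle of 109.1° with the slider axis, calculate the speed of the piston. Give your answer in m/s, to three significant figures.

ω = 2π·3187/60 = 333.7 rad/s
For an in-line slider-crank, x = r cosθ + √(L² − r² sin²θ), so v = −rω sinθ·[1 + r cosθ/√(L² − r² sin²θ)].
With r = 0.0381 m, L = 0.1745 m, θ = 109.1°: √(L² − r² sin²θ) = 0.17075 m.
v = −0.0381·333.7·0.94495·[1 + 0.0381·-0.32722/0.17075] = -11.138 m/s.
|v| = 11.138 m/s.

11.1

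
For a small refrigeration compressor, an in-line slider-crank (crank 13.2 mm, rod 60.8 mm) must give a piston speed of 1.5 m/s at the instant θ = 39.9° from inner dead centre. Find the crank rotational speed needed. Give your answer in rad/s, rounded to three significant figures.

For an in-line slider-crank, |v_piston| = rω|sinθ|·[1 + r cosθ/√(L² − r² sin²θ)].
With r = 0.0132 m, L = 0.0608 m, θ = 39.9°: the bracketed kinematic factor |dx/dθ| = 0.0098913 m.
ω = v/|dx/dθ| = 1.5/0.0098913 = 151.65 rad/s.

152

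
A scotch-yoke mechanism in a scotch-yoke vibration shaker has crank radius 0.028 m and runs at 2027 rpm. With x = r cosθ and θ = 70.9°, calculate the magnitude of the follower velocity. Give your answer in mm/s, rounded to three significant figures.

5620

ω = 212.3 rad/s (from 2027 rpm).
x = r cosθ ⇒ ẋ = −rω sinθ.
|v| = rω|sinθ| = 0.028·212.3·|sin 70.9°| = 5.6163 m/s = 5616.3 mm/s.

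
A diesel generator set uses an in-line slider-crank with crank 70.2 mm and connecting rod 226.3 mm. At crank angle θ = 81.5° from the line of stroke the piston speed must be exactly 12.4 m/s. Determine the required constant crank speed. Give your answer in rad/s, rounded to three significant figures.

170

For an in-line slider-crank, |v_piston| = rω|sinθ|·[1 + r cosθ/√(L² − r² sin²θ)].
With r = 0.0702 m, L = 0.2263 m, θ = 81.5°: the bracketed kinematic factor |dx/dθ| = 0.072774 m.
ω = v/|dx/dθ| = 12.4/0.072774 = 170.39 rad/s.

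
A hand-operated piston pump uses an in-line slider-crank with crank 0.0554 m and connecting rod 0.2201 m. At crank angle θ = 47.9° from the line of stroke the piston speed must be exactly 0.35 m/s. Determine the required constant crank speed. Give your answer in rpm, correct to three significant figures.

69.4

For an in-line slider-crank, |v_piston| = rω|sinθ|·[1 + r cosθ/√(L² − r² sin²θ)].
With r = 0.0554 m, L = 0.2201 m, θ = 47.9°: the bracketed kinematic factor |dx/dθ| = 0.048166 m.
ω = v/|dx/dθ| = 0.35/0.048166 = 7.2665 rad/s.
N = 60ω/(2π) = 69.39 rpm.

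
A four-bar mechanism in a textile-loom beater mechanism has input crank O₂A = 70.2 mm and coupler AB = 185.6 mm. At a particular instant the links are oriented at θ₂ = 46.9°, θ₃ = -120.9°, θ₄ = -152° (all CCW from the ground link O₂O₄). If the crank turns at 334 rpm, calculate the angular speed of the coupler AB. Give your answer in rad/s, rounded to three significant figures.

8.30

ω₂ = 34.98 rad/s (from 334 rpm).
Differentiating the loop-closure r₂e^{iθ₂}+r₃e^{iθ₃}=r₁+r₄e^{iθ₄} gives r₂ω₂e^{iθ₂}+r₃ω₃e^{iθ₃}=r₄ω₄e^{iθ₄}.
Eliminating the other unknown: ω₃ = r₂ω₂ sin(θ₄−θ₂) / [r₃ sin(θ₃−θ₄)].
Numerator sine = +0.32392; denominator sine = +0.51653.
Result = 0.0702·34.98·(+0.32392) / (0.1856·(+0.51653)) = +8.296 rad/s; magnitude 8.296 rad/s.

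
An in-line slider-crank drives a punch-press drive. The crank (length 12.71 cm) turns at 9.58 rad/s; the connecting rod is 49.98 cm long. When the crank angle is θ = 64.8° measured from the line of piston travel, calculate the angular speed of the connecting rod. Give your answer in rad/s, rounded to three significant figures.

1.07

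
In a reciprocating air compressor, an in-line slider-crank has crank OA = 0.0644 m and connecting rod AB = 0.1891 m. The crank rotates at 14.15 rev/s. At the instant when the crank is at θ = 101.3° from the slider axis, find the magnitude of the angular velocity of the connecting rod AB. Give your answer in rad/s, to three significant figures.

ω = 88.91 rad/s (converted from 14.15 rev/s).
The rod makes angle φ with the slider axis where L sinφ = r sinθ; differentiating, L cosφ·φ̇ = r ω cosθ.
L cosφ = √(L² − r² sin²θ) = 0.17824 m.
|ω_rod| = r ω |cosθ| / √(L² − r² sin²θ) = 0.0644·88.91·0.19595/0.17824 = 6.2943 rad/s.

6.29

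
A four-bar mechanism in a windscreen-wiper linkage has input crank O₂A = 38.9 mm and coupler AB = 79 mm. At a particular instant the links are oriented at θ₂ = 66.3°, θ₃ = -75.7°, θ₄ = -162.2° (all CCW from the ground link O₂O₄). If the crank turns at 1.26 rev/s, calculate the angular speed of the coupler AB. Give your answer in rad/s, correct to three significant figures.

ω₂ = 7.917 rad/s (from 1.26 rev/s).
Differentiating the loop-closure r₂e^{iθ₂}+r₃e^{iθ₃}=r₁+r₄e^{iθ₄} gives r₂ω₂e^{iθ₂}+r₃ω₃e^{iθ₃}=r₄ω₄e^{iθ₄}.
Eliminating the other unknown: ω₃ = r₂ω₂ sin(θ₄−θ₂) / [r₃ sin(θ₃−θ₄)].
Numerator sine = +0.74896; denominator sine = +0.99813.
Result = 0.0389·7.917·(+0.74896) / (0.079·(+0.99813)) = +2.9251 rad/s; magnitude 2.9251 rad/s.

2.93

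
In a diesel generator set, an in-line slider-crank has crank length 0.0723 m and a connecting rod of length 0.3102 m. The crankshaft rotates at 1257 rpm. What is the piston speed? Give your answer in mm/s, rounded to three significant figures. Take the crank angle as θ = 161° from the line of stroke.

2410

ω = 2π·1257/60 = 131.6 rad/s
For an in-line slider-crank, x = r cosθ + √(L² − r² sin²θ), so v = −rω sinθ·[1 + r cosθ/√(L² − r² sin²θ)].
With r = 0.0723 m, L = 0.3102 m, θ = 161°: √(L² − r² sin²θ) = 0.30931 m.
v = −0.0723·131.6·0.32557·[1 + 0.0723·-0.94552/0.30931] = -2.4136 m/s.
|v| = 2.4136 m/s = 2413.6 mm/s.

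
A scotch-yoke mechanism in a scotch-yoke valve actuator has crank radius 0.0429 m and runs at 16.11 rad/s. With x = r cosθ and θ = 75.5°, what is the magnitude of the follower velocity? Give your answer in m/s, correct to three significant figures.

0.669

ω = 16.11 rad/s
x = r cosθ ⇒ ẋ = −rω sinθ.
|v| = rω|sinθ| = 0.0429·16.11·|sin 75.5°| = 0.66911 m/s.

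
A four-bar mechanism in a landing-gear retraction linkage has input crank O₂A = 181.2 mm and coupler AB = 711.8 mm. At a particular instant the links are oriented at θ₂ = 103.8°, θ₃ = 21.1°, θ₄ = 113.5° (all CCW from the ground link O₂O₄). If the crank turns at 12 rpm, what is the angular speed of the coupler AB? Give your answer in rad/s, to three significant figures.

ω₂ = 1.257 rad/s (from 12 rpm).
Differentiating the loop-closure r₂e^{iθ₂}+r₃e^{iθ₃}=r₁+r₄e^{iθ₄} gives r₂ω₂e^{iθ₂}+r₃ω₃e^{iθ₃}=r₄ω₄e^{iθ₄}.
Eliminating the other unknown: ω₃ = r₂ω₂ sin(θ₄−θ₂) / [r₃ sin(θ₃−θ₄)].
Numerator sine = +0.16849; denominator sine = -0.99912.
Result = 0.1812·1.257·(+0.16849) / (0.7118·(-0.99912)) = -0.053947 rad/s; magnitude 0.053947 rad/s.

0.0539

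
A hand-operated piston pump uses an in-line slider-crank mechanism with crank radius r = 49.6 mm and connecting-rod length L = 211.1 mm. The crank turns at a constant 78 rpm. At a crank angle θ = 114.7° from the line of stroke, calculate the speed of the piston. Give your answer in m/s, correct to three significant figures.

ω = 2π·78/60 = 8.168 rad/s
For an in-line slider-crank, x = r cosθ + √(L² − r² sin²θ), so v = −rω sinθ·[1 + r cosθ/√(L² − r² sin²θ)].
With r = 0.0496 m, L = 0.2111 m, θ = 114.7°: √(L² − r² sin²θ) = 0.20623 m.
v = −0.0496·8.168·0.90851·[1 + 0.0496·-0.41787/0.20623] = -0.33108 m/s.
|v| = 0.33108 m/s.

0.331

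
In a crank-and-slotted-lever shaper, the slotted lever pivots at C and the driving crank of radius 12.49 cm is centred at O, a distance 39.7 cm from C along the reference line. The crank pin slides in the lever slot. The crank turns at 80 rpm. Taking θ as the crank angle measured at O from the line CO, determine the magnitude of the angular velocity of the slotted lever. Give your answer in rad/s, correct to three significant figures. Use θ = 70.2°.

ω = 8.378 rad/s (from 80 rpm).
Crank pin A relative to C: A = (d + r cosθ, r sinθ); lever angle φ = atan2(r sinθ, d + r cosθ).
Differentiating tanφ: φ̇ = rω(d cosθ + r)/(d² + r² + 2dr cosθ).
d² + r² + 2dr cosθ = |CA|² = 0.206802 m²;  d cosθ + r = +0.25938 m.
|ω_lever| = |0.1249·8.378·+0.25938| / 0.206802 = 1.3124 rad/s.

1.31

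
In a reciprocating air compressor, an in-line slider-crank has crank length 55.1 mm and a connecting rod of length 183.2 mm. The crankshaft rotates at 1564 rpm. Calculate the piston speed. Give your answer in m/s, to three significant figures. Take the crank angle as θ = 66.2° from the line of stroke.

9.30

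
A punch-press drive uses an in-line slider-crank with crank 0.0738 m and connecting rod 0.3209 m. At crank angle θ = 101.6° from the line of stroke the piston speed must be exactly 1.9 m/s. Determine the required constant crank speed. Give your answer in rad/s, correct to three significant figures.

For an in-line slider-crank, |v_piston| = rω|sinθ|·[1 + r cosθ/√(L² − r² sin²θ)].
With r = 0.0738 m, L = 0.3209 m, θ = 101.6°: the bracketed kinematic factor |dx/dθ| = 0.068861 m.
ω = v/|dx/dθ| = 1.9/0.068861 = 27.592 rad/s.

27.6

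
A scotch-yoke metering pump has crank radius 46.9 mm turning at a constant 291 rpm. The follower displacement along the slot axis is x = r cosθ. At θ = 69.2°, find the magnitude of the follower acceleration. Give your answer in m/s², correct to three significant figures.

15.5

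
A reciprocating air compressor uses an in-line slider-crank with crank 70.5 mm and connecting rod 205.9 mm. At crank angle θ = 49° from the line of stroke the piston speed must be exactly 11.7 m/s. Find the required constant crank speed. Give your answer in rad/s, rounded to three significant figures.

For an in-line slider-crank, |v_piston| = rω|sinθ|·[1 + r cosθ/√(L² − r² sin²θ)].
With r = 0.0705 m, L = 0.2059 m, θ = 49°: the bracketed kinematic factor |dx/dθ| = 0.065579 m.
ω = v/|dx/dθ| = 11.7/0.065579 = 178.41 rad/s.

178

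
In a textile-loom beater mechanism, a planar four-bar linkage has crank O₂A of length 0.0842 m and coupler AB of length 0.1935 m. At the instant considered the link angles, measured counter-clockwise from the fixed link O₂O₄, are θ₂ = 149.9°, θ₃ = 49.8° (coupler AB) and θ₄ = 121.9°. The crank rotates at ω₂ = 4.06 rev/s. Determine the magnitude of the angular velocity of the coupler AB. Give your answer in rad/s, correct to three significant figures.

5.48

ω₂ = 25.51 rad/s (from 4.06 rev/s).
Differentiating the loop-closure r₂e^{iθ₂}+r₃e^{iθ₃}=r₁+r₄e^{iθ₄} gives r₂ω₂e^{iθ₂}+r₃ω₃e^{iθ₃}=r₄ω₄e^{iθ₄}.
Eliminating the other unknown: ω₃ = r₂ω₂ sin(θ₄−θ₂) / [r₃ sin(θ₃−θ₄)].
Numerator sine = -0.46947; denominator sine = -0.95159.
Result = 0.0842·25.51·(-0.46947) / (0.1935·(-0.95159)) = +5.4764 rad/s; magnitude 5.4764 rad/s.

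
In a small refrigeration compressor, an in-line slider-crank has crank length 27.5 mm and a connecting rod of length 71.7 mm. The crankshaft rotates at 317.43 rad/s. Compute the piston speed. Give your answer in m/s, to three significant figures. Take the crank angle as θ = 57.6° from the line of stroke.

8.97

ω = 317.4 rad/s
For an in-line slider-crank, x = r cosθ + √(L² − r² sin²θ), so v = −rω sinθ·[1 + r cosθ/√(L² − r² sin²θ)].
With r = 0.0275 m, L = 0.0717 m, θ = 57.6°: √(L² − r² sin²θ) = 0.067836 m.
v = −0.0275·317.4·0.84433·[1 + 0.0275·0.53583/0.067836] = -8.9714 m/s.
|v| = 8.9714 m/s.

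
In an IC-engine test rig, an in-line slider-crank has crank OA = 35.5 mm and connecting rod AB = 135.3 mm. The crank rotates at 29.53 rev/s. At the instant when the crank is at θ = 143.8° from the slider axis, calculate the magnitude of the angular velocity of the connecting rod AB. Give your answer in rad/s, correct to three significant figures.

ω = 185.5 rad/s (converted from 29.53 rev/s).
The rod makes angle φ with the slider axis where L sinφ = r sinθ; differentiating, L cosφ·φ̇ = r ω cosθ.
L cosφ = √(L² − r² sin²θ) = 0.13367 m.
|ω_rod| = r ω |cosθ| / √(L² − r² sin²θ) = 0.0355·185.5·0.80696/0.13367 = 39.765 rad/s.

39.8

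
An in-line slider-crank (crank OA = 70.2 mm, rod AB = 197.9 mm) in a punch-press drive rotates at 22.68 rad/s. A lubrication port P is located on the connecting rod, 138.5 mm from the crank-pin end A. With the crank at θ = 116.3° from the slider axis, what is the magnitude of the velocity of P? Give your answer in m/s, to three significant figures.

1.28

ω = 22.68 rad/s.  Crank-pin speed |V_A| = rω = 1.5921 m/s, perpendicular to OA.
Rod angle: sinφ = −(r/L) sinθ ⇒ φ = -18.542°; ω_rod = −rω cosθ/√(L²−r²sin²θ) = +3.7597 rad/s.
V_P = V_A + ω_rod × AP, with AP = 0.1385 m along the rod.
Components: V_Px = −rω sinθ − a·ω_rod·sinφ = -1.2617 m/s;  V_Py = rω cosθ + a·ω_rod·cosφ = -0.21174 m/s.
|V_P| = √(V_Px² + V_Py²) = 1.2794 m/s.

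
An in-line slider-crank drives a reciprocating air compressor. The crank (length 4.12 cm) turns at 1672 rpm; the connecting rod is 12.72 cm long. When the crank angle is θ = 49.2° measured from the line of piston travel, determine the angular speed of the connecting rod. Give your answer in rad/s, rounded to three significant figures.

ω = 175.1 rad/s (converted from 1672 rpm).
The rod makes angle φ with the slider axis where L sinφ = r sinθ; differentiating, L cosφ·φ̇ = r ω cosθ.
L cosφ = √(L² − r² sin²θ) = 0.12332 m.
|ω_rod| = r ω |cosθ| / √(L² − r² sin²θ) = 0.0412·175.1·0.65342/0.12332 = 38.224 rad/s.

38.2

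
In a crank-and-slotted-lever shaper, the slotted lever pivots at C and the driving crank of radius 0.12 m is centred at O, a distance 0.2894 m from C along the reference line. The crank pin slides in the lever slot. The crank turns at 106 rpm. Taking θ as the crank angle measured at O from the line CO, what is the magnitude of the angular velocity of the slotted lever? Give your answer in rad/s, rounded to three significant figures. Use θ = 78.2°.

2.12

ω = 11.1 rad/s (from 106 rpm).
Crank pin A relative to C: A = (d + r cosθ, r sinθ); lever angle φ = atan2(r sinθ, d + r cosθ).
Differentiating tanφ: φ̇ = rω(d cosθ + r)/(d² + r² + 2dr cosθ).
d² + r² + 2dr cosθ = |CA|² = 0.112356 m²;  d cosθ + r = +0.17918 m.
|ω_lever| = |0.12·11.1·+0.17918| / 0.112356 = 2.1243 rad/s.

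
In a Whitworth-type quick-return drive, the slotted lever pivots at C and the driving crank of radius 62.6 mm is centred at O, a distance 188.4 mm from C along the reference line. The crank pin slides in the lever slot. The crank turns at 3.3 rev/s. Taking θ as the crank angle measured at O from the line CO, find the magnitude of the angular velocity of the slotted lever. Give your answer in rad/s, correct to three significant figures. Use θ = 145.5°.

ω = 20.73 rad/s (from 3.3 rev/s).
Crank pin A relative to C: A = (d + r cosθ, r sinθ); lever angle φ = atan2(r sinθ, d + r cosθ).
Differentiating tanφ: φ̇ = rω(d cosθ + r)/(d² + r² + 2dr cosθ).
d² + r² + 2dr cosθ = |CA|² = 0.0199741 m²;  d cosθ + r = -0.092665 m.
|ω_lever| = |0.0626·20.73·-0.092665| / 0.0199741 = 6.0217 rad/s.

6.02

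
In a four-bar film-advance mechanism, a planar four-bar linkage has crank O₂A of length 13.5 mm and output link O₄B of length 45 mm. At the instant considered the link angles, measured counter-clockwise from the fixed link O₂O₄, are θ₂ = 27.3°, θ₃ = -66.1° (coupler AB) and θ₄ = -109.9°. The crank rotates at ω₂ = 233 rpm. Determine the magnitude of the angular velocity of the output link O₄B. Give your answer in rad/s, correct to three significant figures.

10.6

ω₂ = 24.4 rad/s (from 233 rpm).
Differentiating the loop-closure r₂e^{iθ₂}+r₃e^{iθ₃}=r₁+r₄e^{iθ₄} gives r₂ω₂e^{iθ₂}+r₃ω₃e^{iθ₃}=r₄ω₄e^{iθ₄}.
Eliminating the other unknown: ω₄ = r₂ω₂ sin(θ₂−θ₃) / [r₄ sin(θ₄−θ₃)].
Numerator sine = +0.99824; denominator sine = -0.69214.
Result = 0.0135·24.4·(+0.99824) / (0.045·(-0.69214)) = -10.557 rad/s; magnitude 10.557 rad/s.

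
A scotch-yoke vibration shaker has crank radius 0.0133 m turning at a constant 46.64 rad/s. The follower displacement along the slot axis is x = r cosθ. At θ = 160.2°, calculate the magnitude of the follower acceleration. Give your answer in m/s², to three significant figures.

27.2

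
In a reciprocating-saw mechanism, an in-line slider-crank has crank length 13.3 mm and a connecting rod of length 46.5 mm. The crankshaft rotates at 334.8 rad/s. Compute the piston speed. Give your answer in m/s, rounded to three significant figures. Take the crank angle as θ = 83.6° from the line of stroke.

4.57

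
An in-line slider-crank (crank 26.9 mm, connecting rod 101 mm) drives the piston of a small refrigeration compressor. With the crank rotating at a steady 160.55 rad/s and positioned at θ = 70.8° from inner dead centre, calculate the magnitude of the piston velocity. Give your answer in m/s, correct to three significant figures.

ω = 160.6 rad/s
For an in-line slider-crank, x = r cosθ + √(L² − r² sin²θ), so v = −rω sinθ·[1 + r cosθ/√(L² − r² sin²θ)].
With r = 0.0269 m, L = 0.101 m, θ = 70.8°: √(L² − r² sin²θ) = 0.097753 m.
v = −0.0269·160.6·0.94438·[1 + 0.0269·0.32887/0.097753] = -4.4477 m/s.
|v| = 4.4477 m/s.

4.45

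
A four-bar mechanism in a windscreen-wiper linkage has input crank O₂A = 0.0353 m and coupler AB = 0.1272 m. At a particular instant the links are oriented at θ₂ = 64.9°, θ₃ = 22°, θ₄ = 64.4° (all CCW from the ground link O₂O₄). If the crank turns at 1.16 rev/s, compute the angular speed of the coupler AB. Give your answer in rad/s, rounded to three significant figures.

ω₂ = 7.288 rad/s (from 1.16 rev/s).
Differentiating the loop-closure r₂e^{iθ₂}+r₃e^{iθ₃}=r₁+r₄e^{iθ₄} gives r₂ω₂e^{iθ₂}+r₃ω₃e^{iθ₃}=r₄ω₄e^{iθ₄}.
Eliminating the other unknown: ω₃ = r₂ω₂ sin(θ₄−θ₂) / [r₃ sin(θ₃−θ₄)].
Numerator sine = -0.00873; denominator sine = -0.67430.
Result = 0.0353·7.288·(-0.00873) / (0.1272·(-0.67430)) = +0.026177 rad/s; magnitude 0.026177 rad/s.

0.0262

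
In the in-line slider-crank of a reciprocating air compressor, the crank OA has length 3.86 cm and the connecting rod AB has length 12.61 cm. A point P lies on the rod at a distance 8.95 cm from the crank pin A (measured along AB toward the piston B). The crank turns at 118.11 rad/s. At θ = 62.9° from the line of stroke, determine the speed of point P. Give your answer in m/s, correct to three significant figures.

ω = 118.1 rad/s.  Crank-pin speed |V_A| = rω = 4.559 m/s, perpendicular to OA.
Rod angle: sinφ = −(r/L) sinθ ⇒ φ = -15.813°; ω_rod = −rω cosθ/√(L²−r²sin²θ) = -17.118 rad/s.
V_P = V_A + ω_rod × AP, with AP = 0.0895 m along the rod.
Components: V_Px = −rω sinθ − a·ω_rod·sinφ = -4.476 m/s;  V_Py = rω cosθ + a·ω_rod·cosφ = +0.6028 m/s.
|V_P| = √(V_Px² + V_Py²) = 4.5164 m/s.

4.52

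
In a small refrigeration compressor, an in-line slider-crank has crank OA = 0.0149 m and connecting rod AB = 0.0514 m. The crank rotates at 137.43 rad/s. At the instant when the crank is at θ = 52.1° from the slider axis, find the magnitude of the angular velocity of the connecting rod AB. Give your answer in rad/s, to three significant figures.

25.1

ω = 137.4 rad/s
The rod makes angle φ with the slider axis where L sinφ = r sinθ; differentiating, L cosφ·φ̇ = r ω cosθ.
L cosφ = √(L² − r² sin²θ) = 0.050037 m.
|ω_rod| = r ω |cosθ| / √(L² − r² sin²θ) = 0.0149·137.4·0.61429/0.050037 = 25.139 rad/s.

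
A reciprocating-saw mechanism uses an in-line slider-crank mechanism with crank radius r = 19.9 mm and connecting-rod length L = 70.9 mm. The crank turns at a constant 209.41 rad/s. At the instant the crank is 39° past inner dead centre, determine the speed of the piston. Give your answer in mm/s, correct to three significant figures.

ω = 209.4 rad/s
For an in-line slider-crank, x = r cosθ + √(L² − r² sin²θ), so v = −rω sinθ·[1 + r cosθ/√(L² − r² sin²θ)].
With r = 0.0199 m, L = 0.0709 m, θ = 39°: √(L² − r² sin²θ) = 0.069785 m.
v = −0.0199·209.4·0.62932·[1 + 0.0199·0.77715/0.069785] = -3.2037 m/s.
|v| = 3.2037 m/s = 3203.7 mm/s.

3200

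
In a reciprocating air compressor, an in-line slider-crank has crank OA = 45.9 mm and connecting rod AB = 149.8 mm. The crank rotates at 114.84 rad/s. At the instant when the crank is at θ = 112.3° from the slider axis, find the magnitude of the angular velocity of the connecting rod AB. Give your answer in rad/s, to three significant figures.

ω = 114.8 rad/s
The rod makes angle φ with the slider axis where L sinφ = r sinθ; differentiating, L cosφ·φ̇ = r ω cosθ.
L cosφ = √(L² − r² sin²θ) = 0.14365 m.
|ω_rod| = r ω |cosθ| / √(L² − r² sin²θ) = 0.0459·114.8·0.37946/0.14365 = 13.924 rad/s.

13.9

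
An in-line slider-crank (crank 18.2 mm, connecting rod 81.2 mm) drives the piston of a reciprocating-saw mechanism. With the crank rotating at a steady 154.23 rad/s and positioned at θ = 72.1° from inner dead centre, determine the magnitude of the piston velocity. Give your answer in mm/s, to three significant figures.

2860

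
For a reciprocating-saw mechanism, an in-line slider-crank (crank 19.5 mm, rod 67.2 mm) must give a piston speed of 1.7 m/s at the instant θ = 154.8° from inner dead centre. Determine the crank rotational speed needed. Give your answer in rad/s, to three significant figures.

278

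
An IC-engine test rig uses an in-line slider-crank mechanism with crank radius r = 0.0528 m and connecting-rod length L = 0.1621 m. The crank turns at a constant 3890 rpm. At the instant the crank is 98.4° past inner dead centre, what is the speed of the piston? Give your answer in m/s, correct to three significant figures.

ω = 2π·3890/60 = 407.4 rad/s
For an in-line slider-crank, x = r cosθ + √(L² − r² sin²θ), so v = −rω sinθ·[1 + r cosθ/√(L² − r² sin²θ)].
With r = 0.0528 m, L = 0.1621 m, θ = 98.4°: √(L² − r² sin²θ) = 0.15345 m.
v = −0.0528·407.4·0.98927·[1 + 0.0528·-0.14608/0.15345] = -20.208 m/s.
|v| = 20.208 m/s.

20.2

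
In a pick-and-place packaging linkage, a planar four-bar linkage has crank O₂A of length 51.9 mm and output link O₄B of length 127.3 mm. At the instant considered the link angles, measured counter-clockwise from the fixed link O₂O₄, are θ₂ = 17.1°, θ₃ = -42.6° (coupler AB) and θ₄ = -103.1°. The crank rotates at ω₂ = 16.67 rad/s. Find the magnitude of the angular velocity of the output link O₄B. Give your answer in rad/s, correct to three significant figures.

ω₂ = 16.67 rad/s
Differentiating the loop-closure r₂e^{iθ₂}+r₃e^{iθ₃}=r₁+r₄e^{iθ₄} gives r₂ω₂e^{iθ₂}+r₃ω₃e^{iθ₃}=r₄ω₄e^{iθ₄}.
Eliminating the other unknown: ω₄ = r₂ω₂ sin(θ₂−θ₃) / [r₄ sin(θ₄−θ₃)].
Numerator sine = +0.86340; denominator sine = -0.87036.
Result = 0.0519·16.67·(+0.86340) / (0.1273·(-0.87036)) = -6.742 rad/s; magnitude 6.742 rad/s.

6.74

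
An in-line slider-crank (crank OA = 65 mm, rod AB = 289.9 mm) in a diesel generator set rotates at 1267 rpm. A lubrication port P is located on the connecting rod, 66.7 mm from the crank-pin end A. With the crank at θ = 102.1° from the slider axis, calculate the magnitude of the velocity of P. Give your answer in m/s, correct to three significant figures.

8.45

ω = 132.7 rad/s.  Crank-pin speed |V_A| = rω = 8.6242 m/s, perpendicular to OA.
Rod angle: sinφ = −(r/L) sinθ ⇒ φ = -12.664°; ω_rod = −rω cosθ/√(L²−r²sin²θ) = +6.3914 rad/s.
V_P = V_A + ω_rod × AP, with AP = 0.0667 m along the rod.
Components: V_Px = −rω sinθ − a·ω_rod·sinφ = -8.3391 m/s;  V_Py = rω cosθ + a·ω_rod·cosφ = -1.3919 m/s.
|V_P| = √(V_Px² + V_Py²) = 8.4545 m/s.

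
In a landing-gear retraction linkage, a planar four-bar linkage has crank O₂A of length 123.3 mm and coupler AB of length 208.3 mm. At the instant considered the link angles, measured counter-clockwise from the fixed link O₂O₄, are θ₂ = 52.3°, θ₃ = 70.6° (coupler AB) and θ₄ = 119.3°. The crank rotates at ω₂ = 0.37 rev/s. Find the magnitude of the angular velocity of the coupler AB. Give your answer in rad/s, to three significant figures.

ω₂ = 2.325 rad/s (from 0.37 rev/s).
Differentiating the loop-closure r₂e^{iθ₂}+r₃e^{iθ₃}=r₁+r₄e^{iθ₄} gives r₂ω₂e^{iθ₂}+r₃ω₃e^{iθ₃}=r₄ω₄e^{iθ₄}.
Eliminating the other unknown: ω₃ = r₂ω₂ sin(θ₄−θ₂) / [r₃ sin(θ₃−θ₄)].
Numerator sine = +0.92050; denominator sine = -0.75126.
Result = 0.1233·2.325·(+0.92050) / (0.2083·(-0.75126)) = -1.6861 rad/s; magnitude 1.6861 rad/s.

1.69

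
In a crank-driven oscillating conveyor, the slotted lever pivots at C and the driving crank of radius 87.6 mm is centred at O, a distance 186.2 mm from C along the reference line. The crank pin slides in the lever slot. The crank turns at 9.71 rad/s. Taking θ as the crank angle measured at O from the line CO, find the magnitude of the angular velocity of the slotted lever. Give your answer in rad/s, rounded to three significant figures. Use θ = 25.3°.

ω = 9.71 rad/s
Crank pin A relative to C: A = (d + r cosθ, r sinθ); lever angle φ = atan2(r sinθ, d + r cosθ).
Differentiating tanφ: φ̇ = rω(d cosθ + r)/(d² + r² + 2dr cosθ).
d² + r² + 2dr cosθ = |CA|² = 0.0718374 m²;  d cosθ + r = +0.25594 m.
|ω_lever| = |0.0876·9.71·+0.25594| / 0.0718374 = 3.0305 rad/s.

3.03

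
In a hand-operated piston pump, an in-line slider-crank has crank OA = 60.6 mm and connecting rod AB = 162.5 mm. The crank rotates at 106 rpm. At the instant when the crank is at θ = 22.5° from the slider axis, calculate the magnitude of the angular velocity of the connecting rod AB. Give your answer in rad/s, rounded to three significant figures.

3.86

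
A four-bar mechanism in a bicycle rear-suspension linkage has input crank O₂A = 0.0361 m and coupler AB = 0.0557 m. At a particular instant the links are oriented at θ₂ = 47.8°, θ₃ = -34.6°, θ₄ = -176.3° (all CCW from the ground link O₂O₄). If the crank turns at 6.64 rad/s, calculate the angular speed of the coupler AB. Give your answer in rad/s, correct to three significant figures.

ω₂ = 6.64 rad/s
Differentiating the loop-closure r₂e^{iθ₂}+r₃e^{iθ₃}=r₁+r₄e^{iθ₄} gives r₂ω₂e^{iθ₂}+r₃ω₃e^{iθ₃}=r₄ω₄e^{iθ₄}.
Eliminating the other unknown: ω₃ = r₂ω₂ sin(θ₄−θ₂) / [r₃ sin(θ₃−θ₄)].
Numerator sine = +0.69591; denominator sine = +0.61978.
Result = 0.0361·6.64·(+0.69591) / (0.0557·(+0.61978)) = +4.8321 rad/s; magnitude 4.8321 rad/s.

4.83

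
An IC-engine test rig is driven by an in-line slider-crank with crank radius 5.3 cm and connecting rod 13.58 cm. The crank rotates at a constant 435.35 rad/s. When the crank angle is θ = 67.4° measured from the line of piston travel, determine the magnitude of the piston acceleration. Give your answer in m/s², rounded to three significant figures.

992

ω = 435.4 rad/s
x(θ) = r cosθ + √(L² − r² sin²θ); with ω constant, a = ω²·d²x/dθ².
d²x/dθ² = −r cosθ − r²(cos2θ)/√u − r⁴ sin²2θ/(4u^{3/2}),  u = L² − r² sin²θ = 0.0160475 m².
Substituting r = 0.053 m, L = 0.1358 m, θ = 67.4°: d²x/dθ² = -0.0052315 m.
a = ω²·d²x/dθ² = (435.4)²·(-0.0052315) = -991.53 m/s²;  |a| = 991.53 m/s².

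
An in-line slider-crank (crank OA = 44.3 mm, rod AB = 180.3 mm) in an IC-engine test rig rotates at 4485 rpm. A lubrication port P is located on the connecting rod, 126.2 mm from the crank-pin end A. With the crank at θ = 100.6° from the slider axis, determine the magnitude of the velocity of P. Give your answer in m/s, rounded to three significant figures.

ω = 469.7 rad/s.  Crank-pin speed |V_A| = rω = 20.806 m/s, perpendicular to OA.
Rod angle: sinφ = −(r/L) sinθ ⇒ φ = -13.976°; ω_rod = −rω cosθ/√(L²−r²sin²θ) = +21.875 rad/s.
V_P = V_A + ω_rod × AP, with AP = 0.1262 m along the rod.
Components: V_Px = −rω sinθ − a·ω_rod·sinφ = -19.785 m/s;  V_Py = rω cosθ + a·ω_rod·cosφ = -1.1484 m/s.
|V_P| = √(V_Px² + V_Py²) = 19.818 m/s.

19.8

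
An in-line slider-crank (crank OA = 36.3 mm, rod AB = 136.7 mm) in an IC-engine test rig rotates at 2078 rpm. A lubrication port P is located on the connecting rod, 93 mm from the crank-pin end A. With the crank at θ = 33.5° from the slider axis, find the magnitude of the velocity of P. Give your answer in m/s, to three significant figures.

5.45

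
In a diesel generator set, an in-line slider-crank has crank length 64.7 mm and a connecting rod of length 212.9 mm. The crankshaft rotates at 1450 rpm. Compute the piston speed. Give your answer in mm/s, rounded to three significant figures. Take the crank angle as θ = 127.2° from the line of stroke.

ω = 2π·1450/60 = 151.8 rad/s
For an in-line slider-crank, x = r cosθ + √(L² − r² sin²θ), so v = −rω sinθ·[1 + r cosθ/√(L² − r² sin²θ)].
With r = 0.0647 m, L = 0.2129 m, θ = 127.2°: √(L² − r² sin²θ) = 0.20657 m.
v = −0.0647·151.8·0.79653·[1 + 0.0647·-0.60460/0.20657] = -6.3435 m/s.
|v| = 6.3435 m/s = 6343.5 mm/s.

6340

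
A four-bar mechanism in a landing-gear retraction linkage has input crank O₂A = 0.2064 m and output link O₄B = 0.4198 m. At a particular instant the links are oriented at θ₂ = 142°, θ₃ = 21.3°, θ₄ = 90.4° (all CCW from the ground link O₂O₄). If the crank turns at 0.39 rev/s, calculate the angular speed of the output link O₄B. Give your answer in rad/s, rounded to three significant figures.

ω₂ = 2.45 rad/s (from 0.39 rev/s).
Differentiating the loop-closure r₂e^{iθ₂}+r₃e^{iθ₃}=r₁+r₄e^{iθ₄} gives r₂ω₂e^{iθ₂}+r₃ω₃e^{iθ₃}=r₄ω₄e^{iθ₄}.
Eliminating the other unknown: ω₄ = r₂ω₂ sin(θ₂−θ₃) / [r₄ sin(θ₄−θ₃)].
Numerator sine = +0.85985; denominator sine = +0.93420.
Result = 0.2064·2.45·(+0.85985) / (0.4198·(+0.93420)) = +1.1089 rad/s; magnitude 1.1089 rad/s.

1.11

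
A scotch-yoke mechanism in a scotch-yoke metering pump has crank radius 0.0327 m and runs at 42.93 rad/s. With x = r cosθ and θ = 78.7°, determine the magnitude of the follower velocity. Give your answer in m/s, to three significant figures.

ω = 42.93 rad/s
x = r cosθ ⇒ ẋ = −rω sinθ.
|v| = rω|sinθ| = 0.0327·42.93·|sin 78.7°| = 1.3766 m/s.

1.38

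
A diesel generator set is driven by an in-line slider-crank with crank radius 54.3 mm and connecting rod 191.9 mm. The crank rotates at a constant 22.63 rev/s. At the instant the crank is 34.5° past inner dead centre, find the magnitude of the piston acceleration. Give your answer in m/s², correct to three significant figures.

ω = 2π·22.6 = 142.2 rad/s
x(θ) = r cosθ + √(L² − r² sin²θ); with ω constant, a = ω²·d²x/dθ².
d²x/dθ² = −r cosθ − r²(cos2θ)/√u − r⁴ sin²2θ/(4u^{3/2}),  u = L² − r² sin²θ = 0.0358797 m².
Substituting r = 0.0543 m, L = 0.1919 m, θ = 34.5°: d²x/dθ² = -0.050607 m.
a = ω²·d²x/dθ² = (142.2)²·(-0.050607) = -1023.2 m/s²;  |a| = 1023.2 m/s².

1020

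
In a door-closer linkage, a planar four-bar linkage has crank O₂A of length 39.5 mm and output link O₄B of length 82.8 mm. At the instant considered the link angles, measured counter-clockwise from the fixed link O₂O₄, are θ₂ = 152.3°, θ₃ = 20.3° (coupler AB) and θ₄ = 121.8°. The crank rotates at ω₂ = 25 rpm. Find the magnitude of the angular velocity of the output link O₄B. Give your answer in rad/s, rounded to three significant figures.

0.947

ω₂ = 2.618 rad/s (from 25 rpm).
Differentiating the loop-closure r₂e^{iθ₂}+r₃e^{iθ₃}=r₁+r₄e^{iθ₄} gives r₂ω₂e^{iθ₂}+r₃ω₃e^{iθ₃}=r₄ω₄e^{iθ₄}.
Eliminating the other unknown: ω₄ = r₂ω₂ sin(θ₂−θ₃) / [r₄ sin(θ₄−θ₃)].
Numerator sine = +0.74314; denominator sine = +0.97992.
Result = 0.0395·2.618·(+0.74314) / (0.0828·(+0.97992)) = +0.94714 rad/s; magnitude 0.94714 rad/s.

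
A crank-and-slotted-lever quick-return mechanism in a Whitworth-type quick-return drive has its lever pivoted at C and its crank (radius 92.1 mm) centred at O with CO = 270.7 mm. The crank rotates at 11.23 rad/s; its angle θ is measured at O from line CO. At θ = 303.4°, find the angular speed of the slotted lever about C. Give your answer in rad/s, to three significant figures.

ω = 11.23 rad/s
Crank pin A relative to C: A = (d + r cosθ, r sinθ); lever angle φ = atan2(r sinθ, d + r cosθ).
Differentiating tanφ: φ̇ = rω(d cosθ + r)/(d² + r² + 2dr cosθ).
d² + r² + 2dr cosθ = |CA|² = 0.109209 m²;  d cosθ + r = +0.24112 m.
|ω_lever| = |0.0921·11.23·+0.24112| / 0.109209 = 2.2835 rad/s.

2.28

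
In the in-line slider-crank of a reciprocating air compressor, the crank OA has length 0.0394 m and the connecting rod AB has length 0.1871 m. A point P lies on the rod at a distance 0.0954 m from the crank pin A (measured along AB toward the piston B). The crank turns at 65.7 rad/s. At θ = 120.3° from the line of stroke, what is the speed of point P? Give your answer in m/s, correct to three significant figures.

ω = 65.7 rad/s.  Crank-pin speed |V_A| = rω = 2.5886 m/s, perpendicular to OA.
Rod angle: sinφ = −(r/L) sinθ ⇒ φ = -10.476°; ω_rod = −rω cosθ/√(L²−r²sin²θ) = +7.0986 rad/s.
V_P = V_A + ω_rod × AP, with AP = 0.0954 m along the rod.
Components: V_Px = −rω sinθ − a·ω_rod·sinφ = -2.1118 m/s;  V_Py = rω cosθ + a·ω_rod·cosφ = -0.64009 m/s.
|V_P| = √(V_Px² + V_Py²) = 2.2067 m/s.

2.21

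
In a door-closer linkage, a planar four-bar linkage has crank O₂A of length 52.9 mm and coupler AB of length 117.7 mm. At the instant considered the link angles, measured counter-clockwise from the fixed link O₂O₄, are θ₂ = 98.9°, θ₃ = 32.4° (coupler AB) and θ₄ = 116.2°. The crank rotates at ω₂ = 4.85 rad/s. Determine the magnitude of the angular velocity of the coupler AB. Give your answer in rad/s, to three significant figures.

0.652

ω₂ = 4.85 rad/s
Differentiating the loop-closure r₂e^{iθ₂}+r₃e^{iθ₃}=r₁+r₄e^{iθ₄} gives r₂ω₂e^{iθ₂}+r₃ω₃e^{iθ₃}=r₄ω₄e^{iθ₄}.
Eliminating the other unknown: ω₃ = r₂ω₂ sin(θ₄−θ₂) / [r₃ sin(θ₃−θ₄)].
Numerator sine = +0.29737; denominator sine = -0.99415.
Result = 0.0529·4.85·(+0.29737) / (0.1177·(-0.99415)) = -0.65204 rad/s; magnitude 0.65204 rad/s.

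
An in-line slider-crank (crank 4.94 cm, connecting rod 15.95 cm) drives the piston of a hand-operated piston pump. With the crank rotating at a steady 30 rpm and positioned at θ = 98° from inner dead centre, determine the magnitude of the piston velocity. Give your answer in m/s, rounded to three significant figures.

ω = 2π·30/60 = 3.142 rad/s
For an in-line slider-crank, x = r cosθ + √(L² − r² sin²θ), so v = −rω sinθ·[1 + r cosθ/√(L² − r² sin²θ)].
With r = 0.0494 m, L = 0.1595 m, θ = 98°: √(L² − r² sin²θ) = 0.15181 m.
v = −0.0494·3.142·0.99027·[1 + 0.0494·-0.13917/0.15181] = -0.14672 m/s.
|v| = 0.14672 m/s.

0.147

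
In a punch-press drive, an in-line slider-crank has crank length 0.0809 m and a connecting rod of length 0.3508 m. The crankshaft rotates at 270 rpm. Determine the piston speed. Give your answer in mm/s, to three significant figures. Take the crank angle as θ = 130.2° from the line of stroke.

ω = 2π·270/60 = 28.27 rad/s
For an in-line slider-crank, x = r cosθ + √(L² − r² sin²θ), so v = −rω sinθ·[1 + r cosθ/√(L² − r² sin²θ)].
With r = 0.0809 m, L = 0.3508 m, θ = 130.2°: √(L² − r² sin²θ) = 0.34532 m.
v = −0.0809·28.27·0.76380·[1 + 0.0809·-0.64546/0.34532] = -1.4829 m/s.
|v| = 1.4829 m/s = 1482.9 mm/s.

1480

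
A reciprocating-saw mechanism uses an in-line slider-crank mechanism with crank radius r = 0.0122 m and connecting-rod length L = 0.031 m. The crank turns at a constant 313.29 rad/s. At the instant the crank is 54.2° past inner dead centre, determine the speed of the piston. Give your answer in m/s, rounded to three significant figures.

ω = 313.3 rad/s
For an in-line slider-crank, x = r cosθ + √(L² − r² sin²θ), so v = −rω sinθ·[1 + r cosθ/√(L² − r² sin²θ)].
With r = 0.0122 m, L = 0.031 m, θ = 54.2°: √(L² − r² sin²θ) = 0.029378 m.
v = −0.0122·313.3·0.81106·[1 + 0.0122·0.58496/0.029378] = -3.853 m/s.
|v| = 3.853 m/s.

3.85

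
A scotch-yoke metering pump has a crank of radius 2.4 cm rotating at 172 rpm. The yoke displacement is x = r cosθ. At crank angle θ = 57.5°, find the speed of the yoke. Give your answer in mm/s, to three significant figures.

ω = 18.01 rad/s (from 172 rpm).
x = r cosθ ⇒ ẋ = −rω sinθ.
|v| = rω|sinθ| = 0.024·18.01·|sin 57.5°| = 0.36458 m/s = 364.58 mm/s.

365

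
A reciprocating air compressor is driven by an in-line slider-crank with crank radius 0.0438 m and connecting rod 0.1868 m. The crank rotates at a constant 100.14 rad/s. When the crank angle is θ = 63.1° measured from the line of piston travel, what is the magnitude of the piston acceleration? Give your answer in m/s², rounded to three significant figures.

138

ω = 100.1 rad/s
x(θ) = r cosθ + √(L² − r² sin²θ); with ω constant, a = ω²·d²x/dθ².
d²x/dθ² = −r cosθ − r²(cos2θ)/√u − r⁴ sin²2θ/(4u^{3/2}),  u = L² − r² sin²θ = 0.0333685 m².
Substituting r = 0.0438 m, L = 0.1868 m, θ = 63.1°: d²x/dθ² = -0.013712 m.
a = ω²·d²x/dθ² = (100.1)²·(-0.013712) = -137.51 m/s²;  |a| = 137.51 m/s².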